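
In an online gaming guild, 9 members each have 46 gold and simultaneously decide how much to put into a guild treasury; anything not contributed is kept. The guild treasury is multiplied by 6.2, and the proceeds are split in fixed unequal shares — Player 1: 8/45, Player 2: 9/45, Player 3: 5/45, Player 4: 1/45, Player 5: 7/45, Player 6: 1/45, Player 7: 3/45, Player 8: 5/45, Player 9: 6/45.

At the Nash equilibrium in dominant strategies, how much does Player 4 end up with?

Player j's private return per contributed unit is 6.2 × (j's share). Contributing is weakly dominant for j when that share is at least 1/6.2 = 0.1613, and contributing 0 is dominant otherwise.
Player 1 and Player 2 are above the threshold, contributing 46 each; the remaining 7 contribute 0. Total contributed: 92.
Player 4 keeps 46 and receives 6.2 × 92 × 1/45 = 12.68 from the guild treasury, for a payoff of 58.68.

58.68 gold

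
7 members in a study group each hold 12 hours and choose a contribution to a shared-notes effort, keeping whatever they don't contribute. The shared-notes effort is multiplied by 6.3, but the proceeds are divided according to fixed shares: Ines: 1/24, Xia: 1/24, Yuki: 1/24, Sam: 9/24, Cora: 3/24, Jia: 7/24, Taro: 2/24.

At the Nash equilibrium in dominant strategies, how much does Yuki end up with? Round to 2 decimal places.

Each unit j contributes comes back to j as 6.3 × (j's share), so j prefers to contribute only if that share exceeds 1/6.3 = 0.1587; otherwise keeping the unit dominates.
Sam and Jia clear that bar, contributing 12 each; the remaining 5 contribute 0. Total contributed: 24.
Yuki keeps 12 and receives 6.3 × 24 × 1/24 = 6.30 from the shared-notes effort, for a payoff of 18.30.

18.30 hours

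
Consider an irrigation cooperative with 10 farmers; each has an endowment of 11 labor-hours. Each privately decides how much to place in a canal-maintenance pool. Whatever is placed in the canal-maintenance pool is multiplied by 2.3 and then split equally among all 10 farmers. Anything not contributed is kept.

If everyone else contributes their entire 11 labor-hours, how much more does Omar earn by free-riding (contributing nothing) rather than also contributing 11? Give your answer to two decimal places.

8.47 labor-hours

Switching from a contribution of 11 to 0 lets Omar keep an extra 11 labor-hours, but lowers the canal-maintenance pool by 11, which costs Omar their own share of that drop: 2.3/10 × 11 = 2.53.
Net gain = 11 − 2.53 = 8.47. The private return per contributed unit (0.2300) is below 1, so free-riding is indeed the best response regardless of what the others do.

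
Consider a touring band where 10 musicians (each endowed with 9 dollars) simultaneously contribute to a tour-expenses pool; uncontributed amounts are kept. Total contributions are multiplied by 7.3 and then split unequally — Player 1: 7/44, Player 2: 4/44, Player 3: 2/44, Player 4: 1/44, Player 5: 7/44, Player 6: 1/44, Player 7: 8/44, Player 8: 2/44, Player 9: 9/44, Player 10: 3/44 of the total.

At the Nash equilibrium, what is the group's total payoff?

For player j, contributing a unit is worthwhile iff 7.3 × (j's share) ≥ 1, i.e. iff j's share is at least 0.1370.
The shares above 0.1370 belong to Player 1, Player 5, Player 7 and Player 9, contributing 9 each; the remaining 6 contribute 0. Total contributed: 36.
The tour-expenses pool pays out 7.3 × 36 = 262.80 in total (split across the unequal shares, but the aggregate is all that matters for the group sum).
The 6 free-riders keep 9 each, adding 54. Group total = 54 + 262.80 = 316.80.

316.80 dollars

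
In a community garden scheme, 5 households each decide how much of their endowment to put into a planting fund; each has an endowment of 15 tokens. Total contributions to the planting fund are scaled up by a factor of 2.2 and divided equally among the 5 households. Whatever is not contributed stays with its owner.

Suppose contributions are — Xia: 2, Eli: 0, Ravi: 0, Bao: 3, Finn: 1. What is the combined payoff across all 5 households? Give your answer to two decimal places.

Total contributed: 2 + 0 + 0 + 3 + 1 = 6; total kept: 5 × 15 − 6 = 69.
The planting fund pays out 2.2 × 6 = 13.20 in aggregate.
Group total = 69 + 13.20 = 82.20.

82.20 tokens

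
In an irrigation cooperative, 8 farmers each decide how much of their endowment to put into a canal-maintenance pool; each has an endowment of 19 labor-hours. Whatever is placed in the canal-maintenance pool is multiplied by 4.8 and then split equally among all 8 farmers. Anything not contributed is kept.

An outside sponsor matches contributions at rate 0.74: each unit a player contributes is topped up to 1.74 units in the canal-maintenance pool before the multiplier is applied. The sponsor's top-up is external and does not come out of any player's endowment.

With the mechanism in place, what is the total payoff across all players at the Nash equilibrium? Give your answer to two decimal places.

1269.50 labor-hours

With the mechanism, a contributed unit returns 4.8 × 1.74 / 8 = 1.0440 per unit of net cost to the contributor — now above 1 — so contributing fully is weakly dominant for every player.
So the Nash equilibrium is full contribution by all 8; the group earns 4.8 × 1.74 × 152 = 1269.50.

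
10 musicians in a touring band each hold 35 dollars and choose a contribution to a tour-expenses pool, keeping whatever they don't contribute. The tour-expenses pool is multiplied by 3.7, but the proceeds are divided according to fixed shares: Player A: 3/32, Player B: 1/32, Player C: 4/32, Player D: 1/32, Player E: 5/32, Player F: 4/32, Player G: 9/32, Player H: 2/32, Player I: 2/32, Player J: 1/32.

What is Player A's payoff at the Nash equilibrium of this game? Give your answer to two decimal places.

47.14 dollars

Each unit j contributes comes back to j as 3.7 × (j's share), so j prefers to contribute only if that share exceeds 1/3.7 = 0.2703; otherwise keeping the unit dominates.
Player G alone (share 9/32) is above the threshold, contributing 35; the remaining 9 contribute 0. Total contributed: 35.
Player A keeps 35 and receives 3.7 × 35 × 3/32 = 12.14 from the tour-expenses pool, for a payoff of 47.14.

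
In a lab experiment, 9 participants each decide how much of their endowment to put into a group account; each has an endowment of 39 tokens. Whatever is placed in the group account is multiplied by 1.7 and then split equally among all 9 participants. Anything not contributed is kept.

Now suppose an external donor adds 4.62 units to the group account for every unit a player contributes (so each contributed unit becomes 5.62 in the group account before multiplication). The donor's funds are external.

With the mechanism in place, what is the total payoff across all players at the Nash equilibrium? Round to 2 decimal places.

The effective private return per unit is now 1.7 × 5.62 / 9 = 1.0616 > 1, so every player's dominant strategy flips to full contribution.
So the Nash equilibrium is full contribution by all 9; the group earns 1.7 × 5.62 × 351 = 3353.45.

3353.45 tokens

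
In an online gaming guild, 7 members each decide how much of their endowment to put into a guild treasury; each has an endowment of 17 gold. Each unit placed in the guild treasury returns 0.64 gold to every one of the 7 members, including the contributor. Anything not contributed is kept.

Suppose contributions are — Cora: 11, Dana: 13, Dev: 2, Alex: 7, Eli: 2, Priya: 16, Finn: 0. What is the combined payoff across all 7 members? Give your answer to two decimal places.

Total contributed: 11 + 13 + 2 + 7 + 2 + 16 + 0 = 51; total kept: 7 × 17 − 51 = 68.
The guild treasury pays out 0.64 × 7 × 51 = 228.48 in aggregate.
Group total = 68 + 228.48 = 296.48.

296.48 gold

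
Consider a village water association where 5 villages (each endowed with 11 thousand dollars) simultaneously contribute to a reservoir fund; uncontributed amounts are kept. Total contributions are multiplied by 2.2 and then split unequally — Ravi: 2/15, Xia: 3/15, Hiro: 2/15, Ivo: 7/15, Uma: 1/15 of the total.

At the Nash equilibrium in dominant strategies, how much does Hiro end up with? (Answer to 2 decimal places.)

Player j's private return per contributed unit is 2.2 × (j's share). Contributing is weakly dominant for j when that share is at least 1/2.2 = 0.4545, and contributing 0 is dominant otherwise.
Ivo alone (share 7/15) is above the threshold, contributing 11; the remaining 4 contribute 0. Total contributed: 11.
Hiro keeps 11 and receives 2.2 × 11 × 2/15 = 3.23 from the reservoir fund, for a payoff of 14.23.

14.23 thousand dollars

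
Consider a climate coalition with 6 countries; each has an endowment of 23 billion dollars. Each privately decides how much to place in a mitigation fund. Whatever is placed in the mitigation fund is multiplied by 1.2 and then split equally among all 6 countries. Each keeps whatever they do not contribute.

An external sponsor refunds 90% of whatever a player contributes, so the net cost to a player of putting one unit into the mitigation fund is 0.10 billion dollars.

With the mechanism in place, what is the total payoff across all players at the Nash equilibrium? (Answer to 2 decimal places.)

289.80 billion dollars

The effective private return per unit is now (1.2/6) / 0.10 = 2.0000 > 1, so every player's dominant strategy flips to full contribution.
So the Nash equilibrium is full contribution by all 6; the group earns 6 × (23 × 0.90 + 1.2 × 23) = 289.80.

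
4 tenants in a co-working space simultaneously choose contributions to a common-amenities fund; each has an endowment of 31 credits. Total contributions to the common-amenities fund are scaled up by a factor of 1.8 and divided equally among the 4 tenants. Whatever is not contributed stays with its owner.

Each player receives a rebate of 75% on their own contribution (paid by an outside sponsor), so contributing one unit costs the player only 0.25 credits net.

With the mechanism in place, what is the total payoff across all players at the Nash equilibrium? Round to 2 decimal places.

316.20 credits

The effective private return per unit is now (1.8/4) / 0.25 = 1.8000 > 1, so every player's dominant strategy flips to full contribution.
At the Nash equilibrium everyone contributes 31. Group total payoff = 4 × (31 × 0.75 + 1.8 × 31) = 316.20.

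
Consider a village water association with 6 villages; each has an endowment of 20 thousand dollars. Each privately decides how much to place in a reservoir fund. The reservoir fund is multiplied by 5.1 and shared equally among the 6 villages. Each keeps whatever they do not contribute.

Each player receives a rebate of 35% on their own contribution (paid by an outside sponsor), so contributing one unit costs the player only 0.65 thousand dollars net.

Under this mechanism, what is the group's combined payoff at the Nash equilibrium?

With the mechanism, a contributed unit returns (5.1/6) / 0.65 = 1.3077 per unit of net cost to the contributor — now above 1 — so contributing fully is weakly dominant for every player.
At the Nash equilibrium everyone contributes 20. Group total payoff = 6 × (20 × 0.35 + 5.1 × 20) = 654.00.

654.00 thousand dollars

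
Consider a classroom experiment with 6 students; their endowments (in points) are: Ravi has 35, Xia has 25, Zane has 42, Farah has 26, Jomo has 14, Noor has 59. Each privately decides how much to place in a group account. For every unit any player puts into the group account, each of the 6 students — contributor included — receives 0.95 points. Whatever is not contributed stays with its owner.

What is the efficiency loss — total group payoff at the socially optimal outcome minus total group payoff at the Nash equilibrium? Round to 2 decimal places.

944.70 points

The private return per contributed unit is 0.95 < 1 for everyone, so the Nash equilibrium is zero contribution and the group total is Σ E_j = 35 + 25 + 42 + 26 + 14 + 59 = 201.
Each contributed unit returns 5.700 to the group, so the social optimum is full contribution by everyone: group total = 5.700 × 201 = 1145.70.
Efficiency loss = (5.700 − 1) × 201 = 944.70.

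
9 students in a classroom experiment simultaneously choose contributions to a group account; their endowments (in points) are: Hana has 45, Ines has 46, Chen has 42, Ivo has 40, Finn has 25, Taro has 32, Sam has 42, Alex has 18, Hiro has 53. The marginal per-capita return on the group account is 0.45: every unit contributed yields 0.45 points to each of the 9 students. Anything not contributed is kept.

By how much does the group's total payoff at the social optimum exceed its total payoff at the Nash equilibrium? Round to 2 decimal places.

1046.15 points

The private return per contributed unit is 0.45 < 1 for everyone, so the Nash equilibrium is zero contribution and the group total is Σ E_j = 45 + 46 + 42 + 40 + 25 + 32 + 42 + 18 + 53 = 343.
Each contributed unit returns 4.050 to the group, so the social optimum is full contribution by everyone: group total = 4.050 × 343 = 1389.15.
Efficiency loss = (4.050 − 1) × 343 = 1046.15.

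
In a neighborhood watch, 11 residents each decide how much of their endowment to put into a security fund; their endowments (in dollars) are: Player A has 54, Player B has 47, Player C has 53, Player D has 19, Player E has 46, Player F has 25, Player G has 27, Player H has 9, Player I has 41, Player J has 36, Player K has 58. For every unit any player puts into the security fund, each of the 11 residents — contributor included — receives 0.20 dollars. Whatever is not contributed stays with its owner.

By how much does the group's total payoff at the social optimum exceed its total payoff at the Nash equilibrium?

498.00 dollars

The private return per contributed unit is 0.20 < 1 for everyone, so the Nash equilibrium is zero contribution and the group total is Σ E_j = 54 + 47 + 53 + 19 + 46 + 25 + 27 + 9 + 41 + 36 + 58 = 415.
Each contributed unit returns 2.200 to the group, so the social optimum is full contribution by everyone: group total = 2.200 × 415 = 913.00.
Efficiency loss = (2.200 − 1) × 415 = 498.00.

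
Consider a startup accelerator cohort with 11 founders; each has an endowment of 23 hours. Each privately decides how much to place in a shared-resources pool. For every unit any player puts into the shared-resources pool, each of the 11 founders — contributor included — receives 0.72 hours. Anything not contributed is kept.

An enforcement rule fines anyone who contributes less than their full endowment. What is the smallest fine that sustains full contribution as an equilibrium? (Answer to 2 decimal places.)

6.44 hours

Given the others contribute fully, the best deviation is to contribute 0 (any partial contribution still incurs the fine and gives up units whose private return 0.72 is below 1).
Deviating from 23 to 0 saves 23 hours but forfeits the deviator's share of the drop in the shared-resources pool: 0.72 × 23 = 16.56.
So the deviation gain is 23 − 16.56 = 6.44, and the fine must be at least 6.44 hours to wipe it out.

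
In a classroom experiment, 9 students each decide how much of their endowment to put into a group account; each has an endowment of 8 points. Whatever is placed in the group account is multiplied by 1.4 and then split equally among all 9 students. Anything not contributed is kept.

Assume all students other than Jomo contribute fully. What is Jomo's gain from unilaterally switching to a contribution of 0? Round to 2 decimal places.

Switching from a contribution of 8 to 0 lets Jomo keep an extra 8 points, but lowers the group account by 8, which costs Jomo their own share of that drop: 1.4/9 × 8 = 1.24.
Net gain = 8 − 1.24 = 6.76. The private return per contributed unit (0.1556) is below 1, so free-riding is indeed the best response regardless of what the others do.

6.76 points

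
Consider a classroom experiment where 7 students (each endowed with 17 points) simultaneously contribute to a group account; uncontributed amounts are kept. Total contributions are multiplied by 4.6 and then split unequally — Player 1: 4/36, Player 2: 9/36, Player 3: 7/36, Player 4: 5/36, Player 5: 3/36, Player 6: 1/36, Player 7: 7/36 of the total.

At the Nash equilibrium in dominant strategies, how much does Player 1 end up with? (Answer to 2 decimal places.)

25.69 points

A player with share s gets back 4.6·s per unit contributed, so full contribution is dominant for anyone with s > 1/4.6 = 0.2174 and zero contribution is dominant for anyone below.
Only Player 2 (9/36) clears that bar, contributing 17; the remaining 6 contribute 0. Total contributed: 17.
Player 1 keeps 17 and receives 4.6 × 17 × 4/36 = 8.69 from the group account, for a payoff of 25.69.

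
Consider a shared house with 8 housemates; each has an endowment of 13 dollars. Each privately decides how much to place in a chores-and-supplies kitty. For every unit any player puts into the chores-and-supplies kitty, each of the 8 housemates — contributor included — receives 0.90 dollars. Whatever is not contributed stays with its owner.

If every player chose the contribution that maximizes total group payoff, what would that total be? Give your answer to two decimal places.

Each contributed unit returns 7.200 to the group as a whole (0.90 to each of 8 players), which exceeds 1, so the social optimum is full contribution: group total = 7.200 × 104 = 748.80.

748.80 dollars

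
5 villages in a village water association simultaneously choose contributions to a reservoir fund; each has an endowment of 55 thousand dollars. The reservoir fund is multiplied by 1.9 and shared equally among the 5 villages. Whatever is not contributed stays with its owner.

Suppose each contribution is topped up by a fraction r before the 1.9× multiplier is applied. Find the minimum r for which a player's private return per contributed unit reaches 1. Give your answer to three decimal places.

With matching at rate r, one contributed unit becomes (1 + r) in the reservoir fund and returns 1.9 × (1 + r) / 5 to the contributor.
Setting this equal to 1: 1 + r = 5/1.9 = 2.6316.
So the minimum matching rate is r = 2.6316 − 1 = 1.632.

1.632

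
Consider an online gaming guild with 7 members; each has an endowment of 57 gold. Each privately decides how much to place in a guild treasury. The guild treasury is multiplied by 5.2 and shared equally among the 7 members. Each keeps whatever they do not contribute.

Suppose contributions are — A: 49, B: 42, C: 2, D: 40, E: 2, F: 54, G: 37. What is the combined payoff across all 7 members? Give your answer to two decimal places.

1348.20 gold

Total contributed: 49 + 42 + 2 + 40 + 2 + 54 + 37 = 226; total kept: 7 × 57 − 226 = 173.
The guild treasury pays out 5.2 × 226 = 1175.20 in aggregate.
Group total = 173 + 1175.20 = 1348.20.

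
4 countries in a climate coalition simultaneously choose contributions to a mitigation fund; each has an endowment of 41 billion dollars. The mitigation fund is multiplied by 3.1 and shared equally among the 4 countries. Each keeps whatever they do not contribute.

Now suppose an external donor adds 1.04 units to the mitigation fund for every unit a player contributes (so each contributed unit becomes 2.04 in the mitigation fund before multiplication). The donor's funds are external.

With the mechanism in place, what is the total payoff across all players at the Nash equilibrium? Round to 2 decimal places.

With the mechanism, a contributed unit returns 3.1 × 2.04 / 4 = 1.5810 per unit of net cost to the contributor — now above 1 — so contributing fully is weakly dominant for every player.
At the Nash equilibrium everyone contributes 41. Group total payoff = 3.1 × 2.04 × 164 = 1037.14.

1037.14 billion dollars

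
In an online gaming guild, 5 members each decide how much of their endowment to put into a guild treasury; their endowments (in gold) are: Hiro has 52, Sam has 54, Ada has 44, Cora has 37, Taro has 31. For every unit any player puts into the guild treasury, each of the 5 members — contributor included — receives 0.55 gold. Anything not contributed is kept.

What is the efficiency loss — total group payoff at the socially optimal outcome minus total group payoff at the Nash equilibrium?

The private return per contributed unit is 0.55 < 1 for everyone, so the Nash equilibrium is zero contribution and the group total is Σ E_j = 52 + 54 + 44 + 37 + 31 = 218.
Each contributed unit returns 2.750 to the group, so the social optimum is full contribution by everyone: group total = 2.750 × 218 = 599.50.
Efficiency loss = (2.750 − 1) × 218 = 381.50.

381.50 gold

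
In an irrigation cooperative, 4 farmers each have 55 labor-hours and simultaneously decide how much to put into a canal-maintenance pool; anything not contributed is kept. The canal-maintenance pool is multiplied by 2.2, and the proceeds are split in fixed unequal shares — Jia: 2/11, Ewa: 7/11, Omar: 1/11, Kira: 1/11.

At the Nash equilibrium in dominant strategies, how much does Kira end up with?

Each unit j contributes comes back to j as 2.2 × (j's share), so j prefers to contribute only if that share exceeds 1/2.2 = 0.4545; otherwise keeping the unit dominates.
Ewa alone (share 7/11) is above the threshold, contributing 55; the remaining 3 contribute 0. Total contributed: 55.
Kira keeps 55 and receives 2.2 × 55 × 1/11 = 11.00 from the canal-maintenance pool, for a payoff of 66.00.

66.00 labor-hours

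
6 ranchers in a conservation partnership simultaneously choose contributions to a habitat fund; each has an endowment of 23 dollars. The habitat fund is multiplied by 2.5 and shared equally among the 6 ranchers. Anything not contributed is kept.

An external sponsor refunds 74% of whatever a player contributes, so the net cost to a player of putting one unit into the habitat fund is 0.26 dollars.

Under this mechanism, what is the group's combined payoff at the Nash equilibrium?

447.12 dollars

Under the mechanism each unit contributed yields (2.5/6) / 0.26 = 1.6026 back to its contributor per unit of net cost, which exceeds 1, making full contribution the dominant choice for everyone.
At the Nash equilibrium everyone contributes 23. Group total payoff = 6 × (23 × 0.74 + 2.5 × 23) = 447.12.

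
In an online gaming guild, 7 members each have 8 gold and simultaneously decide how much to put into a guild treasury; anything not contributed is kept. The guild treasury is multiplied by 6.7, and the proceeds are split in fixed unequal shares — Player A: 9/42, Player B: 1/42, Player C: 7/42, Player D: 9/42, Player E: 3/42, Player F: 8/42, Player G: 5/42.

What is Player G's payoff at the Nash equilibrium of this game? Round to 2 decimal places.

33.52 gold

Player j's private return per contributed unit is 6.7 × (j's share). Contributing is weakly dominant for j when that share is at least 1/6.7 = 0.1493, and contributing 0 is dominant otherwise.
Player A, Player C, Player D and Player F are above the threshold, contributing 8 each; the remaining 3 contribute 0. Total contributed: 32.
Player G keeps 8 and receives 6.7 × 32 × 5/42 = 25.52 from the guild treasury, for a payoff of 33.52.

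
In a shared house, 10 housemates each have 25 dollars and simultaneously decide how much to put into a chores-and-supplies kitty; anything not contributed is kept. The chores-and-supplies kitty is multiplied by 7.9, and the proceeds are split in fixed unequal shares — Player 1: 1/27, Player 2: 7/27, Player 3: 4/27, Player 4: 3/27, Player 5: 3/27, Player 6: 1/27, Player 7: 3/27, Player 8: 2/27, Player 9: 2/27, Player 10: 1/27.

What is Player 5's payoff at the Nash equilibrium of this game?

68.89 dollars

Player j's private return per contributed unit is 7.9 × (j's share). Contributing is weakly dominant for j when that share is at least 1/7.9 = 0.1266, and contributing 0 is dominant otherwise.
Player 2 and Player 3 are above the threshold, contributing 25 each; the remaining 8 contribute 0. Total contributed: 50.
Player 5 keeps 25 and receives 7.9 × 50 × 3/27 = 43.89 from the chores-and-supplies kitty, for a payoff of 68.89.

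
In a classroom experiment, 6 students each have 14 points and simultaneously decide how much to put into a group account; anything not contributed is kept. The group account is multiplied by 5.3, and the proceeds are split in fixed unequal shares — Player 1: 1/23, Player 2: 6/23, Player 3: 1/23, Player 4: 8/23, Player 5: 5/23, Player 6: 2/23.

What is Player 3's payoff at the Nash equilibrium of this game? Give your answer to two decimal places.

23.68 points

Player j's private return per contributed unit is 5.3 × (j's share). Contributing is weakly dominant for j when that share is at least 1/5.3 = 0.1887, and contributing 0 is dominant otherwise.
The shares above 0.1887 belong to Player 2, Player 4 and Player 5, contributing 14 each; the remaining 3 contribute 0. Total contributed: 42.
Player 3 keeps 14 and receives 5.3 × 42 × 1/23 = 9.68 from the group account, for a payoff of 23.68.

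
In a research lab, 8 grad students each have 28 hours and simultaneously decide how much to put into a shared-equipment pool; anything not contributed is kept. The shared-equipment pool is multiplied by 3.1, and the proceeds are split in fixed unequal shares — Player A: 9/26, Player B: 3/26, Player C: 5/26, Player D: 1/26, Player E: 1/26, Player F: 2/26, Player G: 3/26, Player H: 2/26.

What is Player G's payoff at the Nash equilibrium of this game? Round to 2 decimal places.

38.02 hours

For player j, contributing a unit is worthwhile iff 3.1 × (j's share) ≥ 1, i.e. iff j's share is at least 0.3226.
Only Player A (9/26) clears that bar, contributing 28; the remaining 7 contribute 0. Total contributed: 28.
Player G keeps 28 and receives 3.1 × 28 × 3/26 = 10.02 from the shared-equipment pool, for a payoff of 38.02.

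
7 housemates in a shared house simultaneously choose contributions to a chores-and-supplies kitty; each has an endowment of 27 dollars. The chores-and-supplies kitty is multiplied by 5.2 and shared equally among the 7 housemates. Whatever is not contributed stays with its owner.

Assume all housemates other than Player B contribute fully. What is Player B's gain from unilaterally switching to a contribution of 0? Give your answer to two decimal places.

6.94 dollars

Switching from a contribution of 27 to 0 lets Player B keep an extra 27 dollars, but lowers the chores-and-supplies kitty by 27, which costs Player B their own share of that drop: 5.2/7 × 27 = 20.06.
Net gain = 27 − 20.06 = 6.94. The private return per contributed unit (0.7429) is below 1, so free-riding is indeed the best response regardless of what the others do.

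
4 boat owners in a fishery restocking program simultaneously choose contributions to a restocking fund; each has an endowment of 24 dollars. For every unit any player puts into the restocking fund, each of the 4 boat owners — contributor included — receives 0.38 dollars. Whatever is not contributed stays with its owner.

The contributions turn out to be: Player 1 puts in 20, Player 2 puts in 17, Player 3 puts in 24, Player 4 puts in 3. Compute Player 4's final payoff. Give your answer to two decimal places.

Total contributed: 20 + 17 + 24 + 3 = 64.
Each receives 0.38 × 64 = 24.32 from the restocking fund.
Player 4 keeps 24 − 3 = 21, so Player 4's payoff is 21 + 24.32 = 45.32.

45.32 dollars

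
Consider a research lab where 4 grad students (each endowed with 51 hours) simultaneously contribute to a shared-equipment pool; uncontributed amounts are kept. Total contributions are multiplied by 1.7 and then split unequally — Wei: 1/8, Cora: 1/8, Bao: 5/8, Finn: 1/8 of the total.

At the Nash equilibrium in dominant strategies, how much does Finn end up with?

Each unit j contributes comes back to j as 1.7 × (j's share), so j prefers to contribute only if that share exceeds 1/1.7 = 0.5882; otherwise keeping the unit dominates.
Bao alone (share 5/8) is above the threshold, contributing 51; the remaining 3 contribute 0. Total contributed: 51.
Finn keeps 51 and receives 1.7 × 51 × 1/8 = 10.84 from the shared-equipment pool, for a payoff of 61.84.

61.84 hours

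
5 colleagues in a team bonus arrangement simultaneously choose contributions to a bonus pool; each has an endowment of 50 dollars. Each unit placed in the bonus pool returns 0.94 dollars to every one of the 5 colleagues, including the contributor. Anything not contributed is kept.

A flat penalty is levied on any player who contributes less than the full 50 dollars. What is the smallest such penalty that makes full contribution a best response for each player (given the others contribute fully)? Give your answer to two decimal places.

Given the others contribute fully, the best deviation is to contribute 0 (any partial contribution still incurs the fine and gives up units whose private return 0.94 is below 1).
Deviating from 50 to 0 saves 50 dollars but forfeits the deviator's share of the drop in the bonus pool: 0.94 × 50 = 47.00.
So the deviation gain is 50 − 47.00 = 3.00, and the fine must be at least 3.00 dollars to wipe it out.

3.00 dollars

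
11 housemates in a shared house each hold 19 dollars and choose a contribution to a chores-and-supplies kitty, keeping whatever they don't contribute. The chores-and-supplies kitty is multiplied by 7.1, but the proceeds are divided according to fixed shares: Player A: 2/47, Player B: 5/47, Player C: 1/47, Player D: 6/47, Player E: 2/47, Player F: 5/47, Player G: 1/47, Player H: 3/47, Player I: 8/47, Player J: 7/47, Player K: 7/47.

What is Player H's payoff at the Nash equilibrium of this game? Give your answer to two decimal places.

Player j's private return per contributed unit is 7.1 × (j's share). Contributing is weakly dominant for j when that share is at least 1/7.1 = 0.1408, and contributing 0 is dominant otherwise.
Player I, Player J and Player K clear that bar, contributing 19 each; the remaining 8 contribute 0. Total contributed: 57.
Player H keeps 19 and receives 7.1 × 57 × 3/47 = 25.83 from the chores-and-supplies kitty, for a payoff of 44.83.

44.83 dollars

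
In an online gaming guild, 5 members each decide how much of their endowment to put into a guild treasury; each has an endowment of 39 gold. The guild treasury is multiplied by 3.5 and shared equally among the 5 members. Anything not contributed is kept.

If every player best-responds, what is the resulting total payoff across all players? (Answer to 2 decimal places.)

195.00 gold

Each contributed unit returns 3.5/5 = 0.7000 to its contributor — below 1 — so contributing 0 is dominant for every player. At the Nash equilibrium everyone keeps their 39, and the group total is 5 × 39 = 195.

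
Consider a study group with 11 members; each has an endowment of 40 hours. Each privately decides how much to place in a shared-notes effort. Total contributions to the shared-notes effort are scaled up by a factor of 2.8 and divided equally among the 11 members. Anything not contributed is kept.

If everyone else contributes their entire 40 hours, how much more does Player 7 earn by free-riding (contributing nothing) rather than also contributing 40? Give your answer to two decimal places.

Switching from a contribution of 40 to 0 lets Player 7 keep an extra 40 hours, but lowers the shared-notes effort by 40, which costs Player 7 their own share of that drop: 2.8/11 × 40 = 10.18.
Net gain = 40 − 10.18 = 29.82. The private return per contributed unit (0.2545) is below 1, so free-riding is indeed the best response regardless of what the others do.

29.82 hours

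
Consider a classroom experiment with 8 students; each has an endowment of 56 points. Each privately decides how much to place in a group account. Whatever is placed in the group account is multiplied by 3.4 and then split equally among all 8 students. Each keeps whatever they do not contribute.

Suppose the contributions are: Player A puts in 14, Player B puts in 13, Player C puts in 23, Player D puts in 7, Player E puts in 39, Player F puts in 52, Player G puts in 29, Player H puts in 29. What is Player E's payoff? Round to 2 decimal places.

Total contributed: 14 + 13 + 23 + 7 + 39 + 52 + 29 + 29 = 206.
Each receives 3.4 × 206 / 8 = 87.55 from the group account.
Player E keeps 56 − 39 = 17, so Player E's payoff is 17 + 87.55 = 104.55.

104.55 points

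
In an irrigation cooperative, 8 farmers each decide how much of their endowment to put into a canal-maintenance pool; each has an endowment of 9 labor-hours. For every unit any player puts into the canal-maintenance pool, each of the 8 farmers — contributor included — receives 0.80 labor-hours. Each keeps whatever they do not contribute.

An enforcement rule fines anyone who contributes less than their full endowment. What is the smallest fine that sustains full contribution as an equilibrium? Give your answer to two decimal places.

Given the others contribute fully, the best deviation is to contribute 0 (any partial contribution still incurs the fine and gives up units whose private return 0.80 is below 1).
Deviating from 9 to 0 saves 9 labor-hours but forfeits the deviator's share of the drop in the canal-maintenance pool: 0.80 × 9 = 7.20.
So the deviation gain is 9 − 7.20 = 1.80, and the fine must be at least 1.80 labor-hours to wipe it out.

1.80 labor-hours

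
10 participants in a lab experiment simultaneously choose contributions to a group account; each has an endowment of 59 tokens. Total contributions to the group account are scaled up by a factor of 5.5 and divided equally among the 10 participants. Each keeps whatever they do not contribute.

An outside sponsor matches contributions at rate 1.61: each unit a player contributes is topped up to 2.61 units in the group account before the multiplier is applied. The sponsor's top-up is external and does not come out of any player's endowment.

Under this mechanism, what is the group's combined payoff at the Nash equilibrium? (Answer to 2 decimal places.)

With the mechanism, a contributed unit returns 5.5 × 2.61 / 10 = 1.4355 per unit of net cost to the contributor — now above 1 — so contributing fully is weakly dominant for every player.
So the Nash equilibrium is full contribution by all 10; the group earns 5.5 × 2.61 × 590 = 8469.45.

8469.45 tokens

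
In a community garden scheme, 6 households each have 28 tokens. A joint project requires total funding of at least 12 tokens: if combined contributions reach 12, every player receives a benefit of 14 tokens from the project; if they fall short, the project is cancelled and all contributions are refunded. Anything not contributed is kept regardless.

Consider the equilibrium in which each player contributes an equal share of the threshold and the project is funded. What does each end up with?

40 tokens

Equal share of the threshold: 12/6 = 2.
At this profile no one gains by cutting their contribution: any cut drops the total below 12, the project is cancelled, contributions are refunded, and the deviator ends with 28, which is less than 28 − 2 + 14 = 40. Contributing more than 2 just wastes the excess. So contributing exactly 2 is a best response.
Each player's payoff: 28 − 2 + 14 = 40.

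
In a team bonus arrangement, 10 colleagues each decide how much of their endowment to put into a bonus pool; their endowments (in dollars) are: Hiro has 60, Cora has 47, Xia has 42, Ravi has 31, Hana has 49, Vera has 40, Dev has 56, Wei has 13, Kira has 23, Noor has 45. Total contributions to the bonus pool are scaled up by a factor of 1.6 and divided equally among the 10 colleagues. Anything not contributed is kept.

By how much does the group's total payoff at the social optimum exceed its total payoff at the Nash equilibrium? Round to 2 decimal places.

243.60 dollars

The private return per contributed unit is 1.6/10 = 0.1600 < 1 for every player regardless of endowment, so the Nash equilibrium is zero contribution and the group total is Σ E_j = 60 + 47 + 42 + 31 + 49 + 40 + 56 + 13 + 23 + 45 = 406.
Each contributed unit returns 1.600 to the group, so the social optimum is full contribution by everyone: group total = 1.600 × 406 = 649.60.
Efficiency loss = (1.600 − 1) × 406 = 243.60.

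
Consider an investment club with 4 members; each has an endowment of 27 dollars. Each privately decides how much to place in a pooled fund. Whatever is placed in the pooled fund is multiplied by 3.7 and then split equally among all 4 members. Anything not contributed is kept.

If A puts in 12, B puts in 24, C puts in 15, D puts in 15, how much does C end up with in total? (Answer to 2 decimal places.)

Total contributed: 12 + 24 + 15 + 15 = 66.
Each receives 3.7 × 66 / 4 = 61.05 from the pooled fund.
C keeps 27 − 15 = 12, so C's payoff is 12 + 61.05 = 73.05.

73.05 dollars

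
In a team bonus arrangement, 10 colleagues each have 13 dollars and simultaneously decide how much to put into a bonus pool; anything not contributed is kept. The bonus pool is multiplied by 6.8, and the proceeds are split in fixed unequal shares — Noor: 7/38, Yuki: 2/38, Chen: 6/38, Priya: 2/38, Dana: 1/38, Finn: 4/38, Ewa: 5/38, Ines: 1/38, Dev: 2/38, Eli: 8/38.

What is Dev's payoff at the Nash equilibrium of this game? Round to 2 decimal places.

Each unit j contributes comes back to j as 6.8 × (j's share), so j prefers to contribute only if that share exceeds 1/6.8 = 0.1471; otherwise keeping the unit dominates.
The shares above 0.1471 belong to Noor, Chen and Eli, contributing 13 each; the remaining 7 contribute 0. Total contributed: 39.
Dev keeps 13 and receives 6.8 × 39 × 2/38 = 13.96 from the bonus pool, for a payoff of 26.96.

26.96 dollars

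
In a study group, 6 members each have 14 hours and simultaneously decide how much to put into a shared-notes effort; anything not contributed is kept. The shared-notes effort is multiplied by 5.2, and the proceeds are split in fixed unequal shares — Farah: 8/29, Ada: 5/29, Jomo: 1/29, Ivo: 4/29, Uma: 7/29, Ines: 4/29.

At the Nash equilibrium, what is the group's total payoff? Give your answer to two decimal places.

A player with share s gets back 5.2·s per unit contributed, so full contribution is dominant for anyone with s > 1/5.2 = 0.1923 and zero contribution is dominant for anyone below.
The shares above 0.1923 belong to Farah and Uma, contributing 14 each; the remaining 4 contribute 0. Total contributed: 28.
The shared-notes effort pays out 5.2 × 28 = 145.60 in total (split across the unequal shares, but the aggregate is all that matters for the group sum).
The 4 free-riders keep 14 each, adding 56. Group total = 56 + 145.60 = 201.60.

201.60 hours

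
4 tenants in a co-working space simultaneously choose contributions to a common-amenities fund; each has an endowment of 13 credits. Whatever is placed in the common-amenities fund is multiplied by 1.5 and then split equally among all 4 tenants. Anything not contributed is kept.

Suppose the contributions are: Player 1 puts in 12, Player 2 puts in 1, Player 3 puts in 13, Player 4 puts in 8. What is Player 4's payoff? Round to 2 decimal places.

Total contributed: 12 + 1 + 13 + 8 = 34.
Each receives 1.5 × 34 / 4 = 12.75 from the common-amenities fund.
Player 4 keeps 13 − 8 = 5, so Player 4's payoff is 5 + 12.75 = 17.75.

17.75 credits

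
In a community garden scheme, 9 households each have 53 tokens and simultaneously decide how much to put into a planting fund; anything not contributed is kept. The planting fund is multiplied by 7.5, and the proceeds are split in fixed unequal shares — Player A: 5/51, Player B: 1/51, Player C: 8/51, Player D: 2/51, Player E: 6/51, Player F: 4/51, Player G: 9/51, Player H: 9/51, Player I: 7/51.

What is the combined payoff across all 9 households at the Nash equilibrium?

1855.00 tokens

Each unit j contributes comes back to j as 7.5 × (j's share), so j prefers to contribute only if that share exceeds 1/7.5 = 0.1333; otherwise keeping the unit dominates.
Player C, Player G, Player H and Player I clear that bar, contributing 53 each; the remaining 5 contribute 0. Total contributed: 212.
The planting fund pays out 7.5 × 212 = 1590.00 in total (split across the unequal shares, but the aggregate is all that matters for the group sum).
The 5 free-riders keep 53 each, adding 265. Group total = 265 + 1590.00 = 1855.00.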